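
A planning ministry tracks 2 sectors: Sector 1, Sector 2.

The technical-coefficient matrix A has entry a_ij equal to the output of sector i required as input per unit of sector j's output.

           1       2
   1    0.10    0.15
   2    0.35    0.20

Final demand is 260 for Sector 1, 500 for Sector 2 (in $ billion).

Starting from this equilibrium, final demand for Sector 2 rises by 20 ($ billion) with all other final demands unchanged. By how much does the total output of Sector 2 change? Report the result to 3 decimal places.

I − A =
  [   0.90    -0.15]
  [  -0.35     0.80]
det(I−A) = (0.90)(0.80) − (-0.15)(-0.35) = 0.6675
adj(I−A) = [[0.80, 0.15], [0.35, 0.90]]
(I − A)⁻¹ = adj(I−A) / det(I−A) ≈
  [   1.1985     0.2247]
  [   0.5243     1.3483]
Δx = (I − A)⁻¹ Δd with Δd having +20 in the Sector 2 component and 0 elsewhere.
So Δx_2 = L_22 · (+20), where L_22 = adj(I−A)_22 / det(I−A) = 0.90 / 0.6675.
Δx_2 = 0.90 × (+20) / 0.6675 = 18.00 / 0.6675 ≈ 26.966.

Δx_2 = 26.966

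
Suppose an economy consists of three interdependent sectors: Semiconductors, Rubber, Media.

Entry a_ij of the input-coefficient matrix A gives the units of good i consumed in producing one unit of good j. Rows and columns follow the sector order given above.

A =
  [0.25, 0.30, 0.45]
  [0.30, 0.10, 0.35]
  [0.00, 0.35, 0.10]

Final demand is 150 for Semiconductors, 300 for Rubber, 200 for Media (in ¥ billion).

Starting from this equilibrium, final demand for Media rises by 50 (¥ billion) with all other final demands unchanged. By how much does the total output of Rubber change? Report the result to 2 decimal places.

Δx_2 = 51.31

I − A =
  [   0.75    -0.30    -0.45]
  [  -0.30     0.90    -0.35]
  [   0.00    -0.35     0.90]
Cofactors of I−A, C_ij = (−1)^(i+j)·(minor ij) (rows/columns in the sector order above):
  C_11 = (0.90)(0.90) − (-0.35)(-0.35) = 0.6875
  C_12 = −[(-0.30)(0.90) − (-0.35)(0.00)] = 0.2700
  C_13 = (-0.30)(-0.35) − (0.90)(0.00) = 0.1050
  C_21 = −[(-0.30)(0.90) − (-0.45)(-0.35)] = 0.4275
  C_22 = (0.75)(0.90) − (-0.45)(0.00) = 0.6750
  C_23 = −[(0.75)(-0.35) − (-0.30)(0.00)] = 0.2625
  C_31 = (-0.30)(-0.35) − (-0.45)(0.90) = 0.5100
  C_32 = −[(0.75)(-0.35) − (-0.45)(-0.30)] = 0.3975
  C_33 = (0.75)(0.90) − (-0.30)(-0.30) = 0.5850
det(I−A) = Σ_j (I−A)_1j·C_1j = (0.75)(0.6875) + (-0.30)(0.2700) + (-0.45)(0.1050) = 0.387375
adj(I−A) = Cᵀ =
  [ 0.6875   0.4275   0.5100]
  [ 0.2700   0.6750   0.3975]
  [ 0.1050   0.2625   0.5850]
(I − A)⁻¹ = adj(I−A) / det(I−A) ≈
  [   1.7748     1.1036     1.3166]
  [   0.6970     1.7425     1.0261]
  [   0.2711     0.6776     1.5102]
Δx = (I − A)⁻¹ Δd with Δd having +50 in the Media component and 0 elsewhere.
So Δx_2 = L_23 · (+50), where L_23 = adj(I−A)_23 / det(I−A) = 0.3975 / 0.387375.
Δx_2 = 0.3975 × (+50) / 0.387375 = 19.875 / 0.387375 ≈ 51.31.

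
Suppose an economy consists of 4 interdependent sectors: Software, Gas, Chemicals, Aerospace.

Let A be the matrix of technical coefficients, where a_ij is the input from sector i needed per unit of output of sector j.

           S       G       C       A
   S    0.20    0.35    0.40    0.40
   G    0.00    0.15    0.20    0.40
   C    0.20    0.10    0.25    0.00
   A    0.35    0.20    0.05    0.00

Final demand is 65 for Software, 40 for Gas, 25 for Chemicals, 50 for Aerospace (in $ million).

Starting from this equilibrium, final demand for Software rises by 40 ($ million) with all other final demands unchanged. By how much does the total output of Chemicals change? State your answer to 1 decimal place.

I − A =
  [   0.80    -0.35    -0.40    -0.40]
  [   0.00     0.85    -0.20    -0.40]
  [  -0.20    -0.10     0.75     0.00]
  [  -0.35    -0.20    -0.05     1.00]
Compute the cofactors C_ij = (−1)^(i+j)·(3×3 minor ij) of I−A; the adjugate is their transpose:
adj(I−A) = Cᵀ =
  [ 0.555500   0.364500   0.418000   0.368000]
  [ 0.149000   0.411000   0.204000   0.224000]
  [ 0.168000   0.152000   0.448000   0.128000]
  [ 0.232625   0.217375   0.209500   0.412000]
det(I−A) = Σ_j (I−A)_1j·C_1j = (0.80)(0.555500) + (-0.35)(0.149000) + (-0.40)(0.168000) + (-0.40)(0.232625) = 0.2320
(I − A)⁻¹ = adj(I−A) / det(I−A) ≈
  [   2.3944     1.5711     1.8017     1.5862]
  [   0.6422     1.7716     0.8793     0.9655]
  [   0.7241     0.6552     1.9310     0.5517]
  [   1.0027     0.9370     0.9030     1.7759]
Δx = (I − A)⁻¹ Δd with Δd having +40 in the Software component and 0 elsewhere.
So Δx_C = L_CS · (+40), where L_CS = adj(I−A)_CS / det(I−A) = 0.168000 / 0.2320.
Δx_C = 0.168000 × (+40) / 0.2320 = 6.72 / 0.2320 ≈ 29.0.

Δx_C = 29.0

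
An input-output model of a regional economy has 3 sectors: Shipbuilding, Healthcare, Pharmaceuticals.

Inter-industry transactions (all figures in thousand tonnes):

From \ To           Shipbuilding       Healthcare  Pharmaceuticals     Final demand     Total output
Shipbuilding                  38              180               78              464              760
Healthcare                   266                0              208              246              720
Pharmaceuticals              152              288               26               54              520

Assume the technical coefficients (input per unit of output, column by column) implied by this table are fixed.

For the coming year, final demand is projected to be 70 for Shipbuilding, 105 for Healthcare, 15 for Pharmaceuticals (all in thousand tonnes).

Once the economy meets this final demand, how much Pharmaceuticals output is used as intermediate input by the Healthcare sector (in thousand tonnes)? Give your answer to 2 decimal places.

Technical coefficients a_ij = z_ij / X_j:
  a_11 = 38/760 = 0.05, a_21 = 266/760 = 0.35, a_31 = 152/760 = 0.20
  a_12 = 180/720 = 0.25, a_22 = 0/720 = 0.00, a_32 = 288/720 = 0.40
  a_13 = 78/520 = 0.15, a_23 = 208/520 = 0.40, a_33 = 26/520 = 0.05
I − A =
  [   0.95    -0.25    -0.15]
  [  -0.35     1.00    -0.40]
  [  -0.20    -0.40     0.95]
Cofactors of I−A, C_ij = (−1)^(i+j)·(minor ij) (rows/columns in the sector order above):
  C_11 = (1.00)(0.95) − (-0.40)(-0.40) = 0.7900
  C_12 = −[(-0.35)(0.95) − (-0.40)(-0.20)] = 0.4125
  C_13 = (-0.35)(-0.40) − (1.00)(-0.20) = 0.3400
  C_21 = −[(-0.25)(0.95) − (-0.15)(-0.40)] = 0.2975
  C_22 = (0.95)(0.95) − (-0.15)(-0.20) = 0.8725
  C_23 = −[(0.95)(-0.40) − (-0.25)(-0.20)] = 0.4300
  C_31 = (-0.25)(-0.40) − (-0.15)(1.00) = 0.2500
  C_32 = −[(0.95)(-0.40) − (-0.15)(-0.35)] = 0.4325
  C_33 = (0.95)(1.00) − (-0.25)(-0.35) = 0.8625
det(I−A) = Σ_j (I−A)_1j·C_1j = (0.95)(0.7900) + (-0.25)(0.4125) + (-0.15)(0.3400) = 0.596375
adj(I−A) = Cᵀ =
  [ 0.7900   0.2975   0.2500]
  [ 0.4125   0.8725   0.4325]
  [ 0.3400   0.4300   0.8625]
(I − A)⁻¹ = adj(I−A) / det(I−A) ≈
  [   1.3247     0.4988     0.4192]
  [   0.6917     1.4630     0.7252]
  [   0.5701     0.7210     1.4462]
First solve x = (I − A)⁻¹ d = adj(I−A)·d / det(I−A); in particular x_2 = (0.4125·70 + 0.8725·105 + 0.4325·15) / 0.596375 = 126.975 / 0.596375 ≈ 212.9113.
Intermediate flow from 3 to 2: z_32 = a_32 · x_2 = 0.40 × 126.975 / 0.596375 = 50.79 / 0.596375 ≈ 85.16.

z_32 = 85.16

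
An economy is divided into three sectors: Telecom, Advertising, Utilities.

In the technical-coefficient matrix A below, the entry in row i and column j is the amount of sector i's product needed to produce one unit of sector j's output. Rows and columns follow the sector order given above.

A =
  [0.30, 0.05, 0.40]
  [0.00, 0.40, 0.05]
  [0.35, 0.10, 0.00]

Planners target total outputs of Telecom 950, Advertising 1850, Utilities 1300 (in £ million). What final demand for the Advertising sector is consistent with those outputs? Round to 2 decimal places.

d_A = 1045.00

I − A =
  [   0.70    -0.05    -0.40]
  [   0.00     0.60    -0.05]
  [  -0.35    -0.10     1.00]
d = (I − A) x:
  d_T = (+0.70)·950 + (-0.05)·1850 + (-0.40)·1300 = 52.50
  d_A = (+0.00)·950 + (+0.60)·1850 + (-0.05)·1300 = 1045.00
  d_U = (-0.35)·950 + (-0.10)·1850 + (+1.00)·1300 = 782.50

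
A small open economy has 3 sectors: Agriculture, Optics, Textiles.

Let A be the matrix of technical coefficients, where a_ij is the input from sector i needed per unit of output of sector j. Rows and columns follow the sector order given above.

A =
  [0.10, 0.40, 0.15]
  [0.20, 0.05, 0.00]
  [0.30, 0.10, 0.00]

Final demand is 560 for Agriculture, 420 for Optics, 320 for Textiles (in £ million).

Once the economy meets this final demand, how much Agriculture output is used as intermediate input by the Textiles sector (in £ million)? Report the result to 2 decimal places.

I − A =
  [   0.90    -0.40    -0.15]
  [  -0.20     0.95     0.00]
  [  -0.30    -0.10     1.00]
Cofactors of I−A, C_ij = (−1)^(i+j)·(minor ij) (rows/columns in the sector order above):
  C_11 = (0.95)(1.00) − (0.00)(-0.10) = 0.9500
  C_12 = −[(-0.20)(1.00) − (0.00)(-0.30)] = 0.2000
  C_13 = (-0.20)(-0.10) − (0.95)(-0.30) = 0.3050
  C_21 = −[(-0.40)(1.00) − (-0.15)(-0.10)] = 0.4150
  C_22 = (0.90)(1.00) − (-0.15)(-0.30) = 0.8550
  C_23 = −[(0.90)(-0.10) − (-0.40)(-0.30)] = 0.2100
  C_31 = (-0.40)(0.00) − (-0.15)(0.95) = 0.1425
  C_32 = −[(0.90)(0.00) − (-0.15)(-0.20)] = 0.0300
  C_33 = (0.90)(0.95) − (-0.40)(-0.20) = 0.7750
det(I−A) = Σ_j (I−A)_1j·C_1j = (0.90)(0.9500) + (-0.40)(0.2000) + (-0.15)(0.3050) = 0.72925
adj(I−A) = Cᵀ =
  [ 0.9500   0.4150   0.1425]
  [ 0.2000   0.8550   0.0300]
  [ 0.3050   0.2100   0.7750]
(I − A)⁻¹ = adj(I−A) / det(I−A) ≈
  [   1.3027     0.5691     0.1954]
  [   0.2743     1.1724     0.0411]
  [   0.4182     0.2880     1.0627]
First solve x = (I − A)⁻¹ d = adj(I−A)·d / det(I−A); in particular x_T = (0.3050·560 + 0.2100·420 + 0.7750·320) / 0.72925 = 507.00 / 0.72925 ≈ 695.2348.
Intermediate flow from A to T: z_AT = a_AT · x_T = 0.15 × 507.00 / 0.72925 = 76.05 / 0.72925 ≈ 104.29.

z_AT = 104.29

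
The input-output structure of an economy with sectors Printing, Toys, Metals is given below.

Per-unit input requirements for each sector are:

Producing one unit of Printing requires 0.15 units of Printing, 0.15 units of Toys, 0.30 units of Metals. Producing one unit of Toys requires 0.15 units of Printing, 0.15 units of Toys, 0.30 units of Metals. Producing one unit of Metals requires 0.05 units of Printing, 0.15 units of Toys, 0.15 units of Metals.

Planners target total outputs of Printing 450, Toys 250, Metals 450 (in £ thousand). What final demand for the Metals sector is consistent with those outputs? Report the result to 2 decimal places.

I − A =
  [   0.85    -0.15    -0.05]
  [  -0.15     0.85    -0.15]
  [  -0.30    -0.30     0.85]
d = (I − A) x:
  d_P = (+0.85)·450 + (-0.15)·250 + (-0.05)·450 = 322.50
  d_T = (-0.15)·450 + (+0.85)·250 + (-0.15)·450 = 77.50
  d_M = (-0.30)·450 + (-0.30)·250 + (+0.85)·450 = 172.50

d_M = 172.50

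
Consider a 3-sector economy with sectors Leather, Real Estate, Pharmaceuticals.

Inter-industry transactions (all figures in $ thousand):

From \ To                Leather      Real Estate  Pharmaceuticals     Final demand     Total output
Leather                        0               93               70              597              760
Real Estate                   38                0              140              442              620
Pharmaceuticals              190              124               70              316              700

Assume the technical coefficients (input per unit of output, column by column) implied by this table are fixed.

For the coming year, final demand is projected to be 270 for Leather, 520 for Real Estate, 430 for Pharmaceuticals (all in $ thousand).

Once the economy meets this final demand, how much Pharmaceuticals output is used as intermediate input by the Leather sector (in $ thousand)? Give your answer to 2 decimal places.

z_PL = 112.44

Technical coefficients a_ij = z_ij / X_j:
  a_LL = 0/760 = 0.00, a_RL = 38/760 = 0.05, a_PL = 190/760 = 0.25
  a_LR = 93/620 = 0.15, a_RR = 0/620 = 0.00, a_PR = 124/620 = 0.20
  a_LP = 70/700 = 0.10, a_RP = 140/700 = 0.20, a_PP = 70/700 = 0.10
I − A =
  [   1.00    -0.15    -0.10]
  [  -0.05     1.00    -0.20]
  [  -0.25    -0.20     0.90]
Cofactors of I−A, C_ij = (−1)^(i+j)·(minor ij) (rows/columns in the sector order above):
  C_11 = (1.00)(0.90) − (-0.20)(-0.20) = 0.8600
  C_12 = −[(-0.05)(0.90) − (-0.20)(-0.25)] = 0.0950
  C_13 = (-0.05)(-0.20) − (1.00)(-0.25) = 0.2600
  C_21 = −[(-0.15)(0.90) − (-0.10)(-0.20)] = 0.1550
  C_22 = (1.00)(0.90) − (-0.10)(-0.25) = 0.8750
  C_23 = −[(1.00)(-0.20) − (-0.15)(-0.25)] = 0.2375
  C_31 = (-0.15)(-0.20) − (-0.10)(1.00) = 0.1300
  C_32 = −[(1.00)(-0.20) − (-0.10)(-0.05)] = 0.2050
  C_33 = (1.00)(1.00) − (-0.15)(-0.05) = 0.9925
det(I−A) = Σ_j (I−A)_1j·C_1j = (1.00)(0.8600) + (-0.15)(0.0950) + (-0.10)(0.2600) = 0.81975
adj(I−A) = Cᵀ =
  [ 0.8600   0.1550   0.1300]
  [ 0.0950   0.8750   0.2050]
  [ 0.2600   0.2375   0.9925]
(I − A)⁻¹ = adj(I−A) / det(I−A) ≈
  [   1.0491     0.1891     0.1586]
  [   0.1159     1.0674     0.2501]
  [   0.3172     0.2897     1.2107]
First solve x = (I − A)⁻¹ d = adj(I−A)·d / det(I−A); in particular x_L = (0.8600·270 + 0.1550·520 + 0.1300·430) / 0.81975 = 368.70 / 0.81975 ≈ 449.7713.
Intermediate flow from P to L: z_PL = a_PL · x_L = 0.25 × 368.70 / 0.81975 = 92.175 / 0.81975 ≈ 112.44.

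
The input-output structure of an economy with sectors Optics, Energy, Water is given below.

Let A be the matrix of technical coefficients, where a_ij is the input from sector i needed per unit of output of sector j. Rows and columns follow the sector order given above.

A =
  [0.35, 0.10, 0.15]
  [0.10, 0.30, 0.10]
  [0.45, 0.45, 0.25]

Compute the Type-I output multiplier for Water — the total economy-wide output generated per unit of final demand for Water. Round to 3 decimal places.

I − A =
  [   0.65    -0.10    -0.15]
  [  -0.10     0.70    -0.10]
  [  -0.45    -0.45     0.75]
Cofactors of I−A, C_ij = (−1)^(i+j)·(minor ij) (rows/columns in the sector order above):
  C_11 = (0.70)(0.75) − (-0.10)(-0.45) = 0.4800
  C_12 = −[(-0.10)(0.75) − (-0.10)(-0.45)] = 0.1200
  C_13 = (-0.10)(-0.45) − (0.70)(-0.45) = 0.3600
  C_21 = −[(-0.10)(0.75) − (-0.15)(-0.45)] = 0.1425
  C_22 = (0.65)(0.75) − (-0.15)(-0.45) = 0.4200
  C_23 = −[(0.65)(-0.45) − (-0.10)(-0.45)] = 0.3375
  C_31 = (-0.10)(-0.10) − (-0.15)(0.70) = 0.1150
  C_32 = −[(0.65)(-0.10) − (-0.15)(-0.10)] = 0.0800
  C_33 = (0.65)(0.70) − (-0.10)(-0.10) = 0.4450
det(I−A) = Σ_j (I−A)_1j·C_1j = (0.65)(0.4800) + (-0.10)(0.1200) + (-0.15)(0.3600) = 0.2460
adj(I−A) = Cᵀ =
  [ 0.4800   0.1425   0.1150]
  [ 0.1200   0.4200   0.0800]
  [ 0.3600   0.3375   0.4450]
(I − A)⁻¹ = adj(I−A) / det(I−A) ≈
  [   1.9512     0.5793     0.4675]
  [   0.4878     1.7073     0.3252]
  [   1.4634     1.3720     1.8089]
The output multiplier for sector j is the column-j sum of the Leontief inverse (I − A)⁻¹ = adj(I−A) / det(I−A).
Column 3 of adj(I−A): (0.1150, 0.0800, 0.4450); det(I−A) = 0.2460.
m_3 = (0.1150 + 0.0800 + 0.4450) / 0.2460 = 0.64 / 0.2460 ≈ 2.602.

m_3 = 2.602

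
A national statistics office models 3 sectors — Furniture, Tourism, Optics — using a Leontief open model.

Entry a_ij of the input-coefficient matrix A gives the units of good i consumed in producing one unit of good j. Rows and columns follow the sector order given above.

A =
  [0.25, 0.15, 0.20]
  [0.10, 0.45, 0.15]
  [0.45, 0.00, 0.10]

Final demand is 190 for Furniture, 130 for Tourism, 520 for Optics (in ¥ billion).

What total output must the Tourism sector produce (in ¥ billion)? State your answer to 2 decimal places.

I − A =
  [   0.75    -0.15    -0.20]
  [  -0.10     0.55    -0.15]
  [  -0.45     0.00     0.90]
Cofactors of I−A, C_ij = (−1)^(i+j)·(minor ij) (rows/columns in the sector order above):
  C_11 = (0.55)(0.90) − (-0.15)(0.00) = 0.4950
  C_12 = −[(-0.10)(0.90) − (-0.15)(-0.45)] = 0.1575
  C_13 = (-0.10)(0.00) − (0.55)(-0.45) = 0.2475
  C_21 = −[(-0.15)(0.90) − (-0.20)(0.00)] = 0.1350
  C_22 = (0.75)(0.90) − (-0.20)(-0.45) = 0.5850
  C_23 = −[(0.75)(0.00) − (-0.15)(-0.45)] = 0.0675
  C_31 = (-0.15)(-0.15) − (-0.20)(0.55) = 0.1325
  C_32 = −[(0.75)(-0.15) − (-0.20)(-0.10)] = 0.1325
  C_33 = (0.75)(0.55) − (-0.15)(-0.10) = 0.3975
det(I−A) = Σ_j (I−A)_1j·C_1j = (0.75)(0.4950) + (-0.15)(0.1575) + (-0.20)(0.2475) = 0.298125
adj(I−A) = Cᵀ =
  [ 0.4950   0.1350   0.1325]
  [ 0.1575   0.5850   0.1325]
  [ 0.2475   0.0675   0.3975]
(I − A)⁻¹ = adj(I−A) / det(I−A) ≈
  [   1.6604     0.4528     0.4444]
  [   0.5283     1.9623     0.4444]
  [   0.8302     0.2264     1.3333]
x = (I − A)⁻¹ d = adj(I−A)·d / det(I−A), with det(I−A) = 0.298125:
  x_1 = (0.4950·190 + 0.1350·130 + 0.1325·520) / 0.298125 = 180.50 / 0.298125 ≈ 605.45
  x_2 = (0.1575·190 + 0.5850·130 + 0.1325·520) / 0.298125 = 174.875 / 0.298125 ≈ 586.58
  x_3 = (0.2475·190 + 0.0675·130 + 0.3975·520) / 0.298125 = 262.50 / 0.298125 ≈ 880.50

x_2 = 586.58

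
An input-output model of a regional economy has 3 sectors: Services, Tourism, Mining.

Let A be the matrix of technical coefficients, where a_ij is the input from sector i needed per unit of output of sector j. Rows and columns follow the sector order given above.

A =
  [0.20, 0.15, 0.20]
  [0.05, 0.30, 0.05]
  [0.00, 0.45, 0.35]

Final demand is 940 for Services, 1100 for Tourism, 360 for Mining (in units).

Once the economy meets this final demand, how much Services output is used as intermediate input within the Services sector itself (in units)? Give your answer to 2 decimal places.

I − A =
  [   0.80    -0.15    -0.20]
  [  -0.05     0.70    -0.05]
  [   0.00    -0.45     0.65]
Cofactors of I−A, C_ij = (−1)^(i+j)·(minor ij) (rows/columns in the sector order above):
  C_11 = (0.70)(0.65) − (-0.05)(-0.45) = 0.4325
  C_12 = −[(-0.05)(0.65) − (-0.05)(0.00)] = 0.0325
  C_13 = (-0.05)(-0.45) − (0.70)(0.00) = 0.0225
  C_21 = −[(-0.15)(0.65) − (-0.20)(-0.45)] = 0.1875
  C_22 = (0.80)(0.65) − (-0.20)(0.00) = 0.5200
  C_23 = −[(0.80)(-0.45) − (-0.15)(0.00)] = 0.3600
  C_31 = (-0.15)(-0.05) − (-0.20)(0.70) = 0.1475
  C_32 = −[(0.80)(-0.05) − (-0.20)(-0.05)] = 0.0500
  C_33 = (0.80)(0.70) − (-0.15)(-0.05) = 0.5525
det(I−A) = Σ_j (I−A)_1j·C_1j = (0.80)(0.4325) + (-0.15)(0.0325) + (-0.20)(0.0225) = 0.336625
adj(I−A) = Cᵀ =
  [ 0.4325   0.1875   0.1475]
  [ 0.0325   0.5200   0.0500]
  [ 0.0225   0.3600   0.5525]
(I − A)⁻¹ = adj(I−A) / det(I−A) ≈
  [   1.2848     0.5570     0.4382]
  [   0.0965     1.5447     0.1485]
  [   0.0668     1.0694     1.6413]
First solve x = (I − A)⁻¹ d = adj(I−A)·d / det(I−A); in particular x_1 = (0.4325·940 + 0.1875·1100 + 0.1475·360) / 0.336625 = 665.90 / 0.336625 ≈ 1978.1656.
Intermediate flow from 1 to 1: z_11 = a_11 · x_1 = 0.20 × 665.90 / 0.336625 = 133.18 / 0.336625 ≈ 395.63.

z_11 = 395.63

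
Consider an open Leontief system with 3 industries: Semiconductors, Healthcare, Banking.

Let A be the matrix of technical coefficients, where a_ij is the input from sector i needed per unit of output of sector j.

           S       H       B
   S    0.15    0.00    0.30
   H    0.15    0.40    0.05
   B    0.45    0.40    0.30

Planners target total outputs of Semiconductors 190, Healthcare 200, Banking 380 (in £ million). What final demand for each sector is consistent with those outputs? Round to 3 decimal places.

d_S = 47.500, d_H = 72.500, d_B = 100.500

I − A =
  [   0.85     0.00    -0.30]
  [  -0.15     0.60    -0.05]
  [  -0.45    -0.40     0.70]
d = (I − A) x:
  d_S = (+0.85)·190 + (+0.00)·200 + (-0.30)·380 = 47.500
  d_H = (-0.15)·190 + (+0.60)·200 + (-0.05)·380 = 72.500
  d_B = (-0.45)·190 + (-0.40)·200 + (+0.70)·380 = 100.500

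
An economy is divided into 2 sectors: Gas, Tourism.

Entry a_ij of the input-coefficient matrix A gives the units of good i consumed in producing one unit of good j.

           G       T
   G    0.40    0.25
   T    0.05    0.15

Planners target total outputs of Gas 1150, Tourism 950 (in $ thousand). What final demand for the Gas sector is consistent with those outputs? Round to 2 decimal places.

I − A =
  [   0.60    -0.25]
  [  -0.05     0.85]
d = (I − A) x:
  d_G = (+0.60)·1150 + (-0.25)·950 = 452.50
  d_T = (-0.05)·1150 + (+0.85)·950 = 750.00

d_G = 452.50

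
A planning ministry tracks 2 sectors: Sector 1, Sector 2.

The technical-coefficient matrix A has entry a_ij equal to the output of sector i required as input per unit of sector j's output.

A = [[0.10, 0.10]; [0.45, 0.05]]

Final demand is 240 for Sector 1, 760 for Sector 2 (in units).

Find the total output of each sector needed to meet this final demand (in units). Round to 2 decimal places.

I − A =
  [   0.90    -0.10]
  [  -0.45     0.95]
det(I−A) = (0.90)(0.95) − (-0.10)(-0.45) = 0.8100
adj(I−A) = [[0.95, 0.10], [0.45, 0.90]]
(I − A)⁻¹ = adj(I−A) / det(I−A) ≈
  [   1.1728     0.1235]
  [   0.5556     1.1111]
x = (I − A)⁻¹ d = adj(I−A)·d / det(I−A), with det(I−A) = 0.8100:
  x_1 = (0.95·240 + 0.10·760) / 0.8100 = 304.00 / 0.8100 ≈ 375.31
  x_2 = (0.45·240 + 0.90·760) / 0.8100 = 792.00 / 0.8100 ≈ 977.78

x_1 = 375.31, x_2 = 977.78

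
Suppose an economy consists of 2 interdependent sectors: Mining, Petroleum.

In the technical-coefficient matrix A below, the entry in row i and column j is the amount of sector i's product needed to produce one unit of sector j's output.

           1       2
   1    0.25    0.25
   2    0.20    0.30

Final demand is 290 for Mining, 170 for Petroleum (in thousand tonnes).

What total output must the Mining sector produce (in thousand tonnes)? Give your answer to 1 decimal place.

x_1 = 516.8

I − A =
  [   0.75    -0.25]
  [  -0.20     0.70]
det(I−A) = (0.75)(0.70) − (-0.25)(-0.20) = 0.4750
adj(I−A) = [[0.70, 0.25], [0.20, 0.75]]
(I − A)⁻¹ = adj(I−A) / det(I−A) ≈
  [   1.4737     0.5263]
  [   0.4211     1.5789]
x = (I − A)⁻¹ d = adj(I−A)·d / det(I−A), with det(I−A) = 0.4750:
  x_1 = (0.70·290 + 0.25·170) / 0.4750 = 245.50 / 0.4750 ≈ 516.8
  x_2 = (0.20·290 + 0.75·170) / 0.4750 = 185.50 / 0.4750 ≈ 390.5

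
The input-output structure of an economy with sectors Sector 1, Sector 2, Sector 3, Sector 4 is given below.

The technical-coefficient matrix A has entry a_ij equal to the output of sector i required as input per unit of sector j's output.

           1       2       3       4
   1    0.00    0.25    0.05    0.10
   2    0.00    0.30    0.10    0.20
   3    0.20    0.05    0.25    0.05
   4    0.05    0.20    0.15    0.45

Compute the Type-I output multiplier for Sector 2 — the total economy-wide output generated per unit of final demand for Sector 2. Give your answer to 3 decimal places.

m_2 = 3.228

I − A =
  [   1.00    -0.25    -0.05    -0.10]
  [   0.00     0.70    -0.10    -0.20]
  [  -0.20    -0.05     0.75    -0.05]
  [  -0.05    -0.20    -0.15     0.55]
Compute the cofactors C_ij = (−1)^(i+j)·(3×3 minor ij) of I−A; the adjugate is their transpose:
adj(I−A) = Cᵀ =
  [ 0.248250   0.118875   0.051000   0.093000]
  [ 0.024750   0.392625   0.085000   0.155000]
  [ 0.071250   0.069375   0.339000   0.069000]
  [ 0.051000   0.172500   0.128000   0.508000]
det(I−A) = Σ_j (I−A)_1j·C_1j = (1.00)(0.248250) + (-0.25)(0.024750) + (-0.05)(0.071250) + (-0.10)(0.051000) = 0.2334
(I − A)⁻¹ = adj(I−A) / det(I−A) ≈
  [   1.0636     0.5093     0.2185     0.3985]
  [   0.1060     1.6822     0.3642     0.6641]
  [   0.3053     0.2972     1.4524     0.2956]
  [   0.2185     0.7391     0.5484     2.1765]
The output multiplier for sector j is the column-j sum of the Leontief inverse (I − A)⁻¹ = adj(I−A) / det(I−A).
Column 2 of adj(I−A): (0.118875, 0.392625, 0.069375, 0.172500); det(I−A) = 0.2334.
m_2 = (0.118875 + 0.392625 + 0.069375 + 0.172500) / 0.2334 = 0.753375 / 0.2334 ≈ 3.228.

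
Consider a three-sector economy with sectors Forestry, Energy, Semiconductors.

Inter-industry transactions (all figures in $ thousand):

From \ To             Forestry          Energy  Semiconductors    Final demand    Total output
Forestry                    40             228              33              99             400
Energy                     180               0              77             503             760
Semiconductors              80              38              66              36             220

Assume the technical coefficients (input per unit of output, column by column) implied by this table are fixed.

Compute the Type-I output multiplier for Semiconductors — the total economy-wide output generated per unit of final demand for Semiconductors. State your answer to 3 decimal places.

m_3 = 3.014

Technical coefficients a_ij = z_ij / X_j:
  a_11 = 40/400 = 0.10, a_21 = 180/400 = 0.45, a_31 = 80/400 = 0.20
  a_12 = 228/760 = 0.30, a_22 = 0/760 = 0.00, a_32 = 38/760 = 0.05
  a_13 = 33/220 = 0.15, a_23 = 77/220 = 0.35, a_33 = 66/220 = 0.30
I − A =
  [   0.90    -0.30    -0.15]
  [  -0.45     1.00    -0.35]
  [  -0.20    -0.05     0.70]
Cofactors of I−A, C_ij = (−1)^(i+j)·(minor ij) (rows/columns in the sector order above):
  C_11 = (1.00)(0.70) − (-0.35)(-0.05) = 0.6825
  C_12 = −[(-0.45)(0.70) − (-0.35)(-0.20)] = 0.3850
  C_13 = (-0.45)(-0.05) − (1.00)(-0.20) = 0.2225
  C_21 = −[(-0.30)(0.70) − (-0.15)(-0.05)] = 0.2175
  C_22 = (0.90)(0.70) − (-0.15)(-0.20) = 0.6000
  C_23 = −[(0.90)(-0.05) − (-0.30)(-0.20)] = 0.1050
  C_31 = (-0.30)(-0.35) − (-0.15)(1.00) = 0.2550
  C_32 = −[(0.90)(-0.35) − (-0.15)(-0.45)] = 0.3825
  C_33 = (0.90)(1.00) − (-0.30)(-0.45) = 0.7650
det(I−A) = Σ_j (I−A)_1j·C_1j = (0.90)(0.6825) + (-0.30)(0.3850) + (-0.15)(0.2225) = 0.465375
adj(I−A) = Cᵀ =
  [ 0.6825   0.2175   0.2550]
  [ 0.3850   0.6000   0.3825]
  [ 0.2225   0.1050   0.7650]
(I − A)⁻¹ = adj(I−A) / det(I−A) ≈
  [   1.4666     0.4674     0.5479]
  [   0.8273     1.2893     0.8219]
  [   0.4781     0.2256     1.6438]
The output multiplier for sector j is the column-j sum of the Leontief inverse (I − A)⁻¹ = adj(I−A) / det(I−A).
Column 3 of adj(I−A): (0.2550, 0.3825, 0.7650); det(I−A) = 0.465375.
m_3 = (0.2550 + 0.3825 + 0.7650) / 0.465375 = 1.4025 / 0.465375 ≈ 3.014.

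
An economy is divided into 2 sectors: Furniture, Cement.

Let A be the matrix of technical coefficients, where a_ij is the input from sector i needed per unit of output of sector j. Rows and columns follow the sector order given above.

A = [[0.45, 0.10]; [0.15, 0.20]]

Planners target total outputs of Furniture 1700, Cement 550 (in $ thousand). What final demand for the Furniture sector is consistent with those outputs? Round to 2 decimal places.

I − A =
  [   0.55    -0.10]
  [  -0.15     0.80]
d = (I − A) x:
  d_1 = (+0.55)·1700 + (-0.10)·550 = 880.00
  d_2 = (-0.15)·1700 + (+0.80)·550 = 185.00

d_1 = 880.00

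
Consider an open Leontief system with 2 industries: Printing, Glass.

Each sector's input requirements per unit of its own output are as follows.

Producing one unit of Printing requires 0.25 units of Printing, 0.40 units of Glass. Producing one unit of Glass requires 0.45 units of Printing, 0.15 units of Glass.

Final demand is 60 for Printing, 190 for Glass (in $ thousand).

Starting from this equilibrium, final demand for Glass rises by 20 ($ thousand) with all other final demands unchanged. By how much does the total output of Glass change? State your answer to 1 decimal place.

I − A =
  [   0.75    -0.45]
  [  -0.40     0.85]
det(I−A) = (0.75)(0.85) − (-0.45)(-0.40) = 0.4575
adj(I−A) = [[0.85, 0.45], [0.40, 0.75]]
(I − A)⁻¹ = adj(I−A) / det(I−A) ≈
  [   1.8579     0.9836]
  [   0.8743     1.6393]
Δx = (I − A)⁻¹ Δd with Δd having +20 in the Glass component and 0 elsewhere.
So Δx_G = L_GG · (+20), where L_GG = adj(I−A)_GG / det(I−A) = 0.75 / 0.4575.
Δx_G = 0.75 × (+20) / 0.4575 = 15.00 / 0.4575 ≈ 32.8.

Δx_G = 32.8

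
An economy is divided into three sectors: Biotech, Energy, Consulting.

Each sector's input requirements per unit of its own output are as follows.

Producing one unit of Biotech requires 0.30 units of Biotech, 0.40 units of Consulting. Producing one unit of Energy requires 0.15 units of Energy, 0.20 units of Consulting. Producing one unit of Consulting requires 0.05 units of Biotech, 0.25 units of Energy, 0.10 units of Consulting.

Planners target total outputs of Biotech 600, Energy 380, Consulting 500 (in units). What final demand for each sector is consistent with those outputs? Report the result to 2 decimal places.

d_1 = 395.00, d_2 = 198.00, d_3 = 134.00

I − A =
  [   0.70     0.00    -0.05]
  [   0.00     0.85    -0.25]
  [  -0.40    -0.20     0.90]
d = (I − A) x:
  d_1 = (+0.70)·600 + (+0.00)·380 + (-0.05)·500 = 395.00
  d_2 = (+0.00)·600 + (+0.85)·380 + (-0.25)·500 = 198.00
  d_3 = (-0.40)·600 + (-0.20)·380 + (+0.90)·500 = 134.00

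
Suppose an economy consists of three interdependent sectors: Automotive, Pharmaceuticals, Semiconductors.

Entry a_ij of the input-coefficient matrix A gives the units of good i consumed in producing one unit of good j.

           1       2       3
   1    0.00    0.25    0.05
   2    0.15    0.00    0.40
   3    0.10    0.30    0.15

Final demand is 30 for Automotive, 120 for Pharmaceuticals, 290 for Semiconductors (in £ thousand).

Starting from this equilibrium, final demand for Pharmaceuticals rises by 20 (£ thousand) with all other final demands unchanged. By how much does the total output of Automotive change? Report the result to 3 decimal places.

I − A =
  [   1.00    -0.25    -0.05]
  [  -0.15     1.00    -0.40]
  [  -0.10    -0.30     0.85]
Cofactors of I−A, C_ij = (−1)^(i+j)·(minor ij) (rows/columns in the sector order above):
  C_11 = (1.00)(0.85) − (-0.40)(-0.30) = 0.7300
  C_12 = −[(-0.15)(0.85) − (-0.40)(-0.10)] = 0.1675
  C_13 = (-0.15)(-0.30) − (1.00)(-0.10) = 0.1450
  C_21 = −[(-0.25)(0.85) − (-0.05)(-0.30)] = 0.2275
  C_22 = (1.00)(0.85) − (-0.05)(-0.10) = 0.8450
  C_23 = −[(1.00)(-0.30) − (-0.25)(-0.10)] = 0.3250
  C_31 = (-0.25)(-0.40) − (-0.05)(1.00) = 0.1500
  C_32 = −[(1.00)(-0.40) − (-0.05)(-0.15)] = 0.4075
  C_33 = (1.00)(1.00) − (-0.25)(-0.15) = 0.9625
det(I−A) = Σ_j (I−A)_1j·C_1j = (1.00)(0.7300) + (-0.25)(0.1675) + (-0.05)(0.1450) = 0.680875
adj(I−A) = Cᵀ =
  [ 0.7300   0.2275   0.1500]
  [ 0.1675   0.8450   0.4075]
  [ 0.1450   0.3250   0.9625]
(I − A)⁻¹ = adj(I−A) / det(I−A) ≈
  [   1.0721     0.3341     0.2203]
  [   0.2460     1.2411     0.5985]
  [   0.2130     0.4773     1.4136]
Δx = (I − A)⁻¹ Δd with Δd having +20 in the Pharmaceuticals component and 0 elsewhere.
So Δx_1 = L_12 · (+20), where L_12 = adj(I−A)_12 / det(I−A) = 0.2275 / 0.680875.
Δx_1 = 0.2275 × (+20) / 0.680875 = 4.55 / 0.680875 ≈ 6.683.

Δx_1 = 6.683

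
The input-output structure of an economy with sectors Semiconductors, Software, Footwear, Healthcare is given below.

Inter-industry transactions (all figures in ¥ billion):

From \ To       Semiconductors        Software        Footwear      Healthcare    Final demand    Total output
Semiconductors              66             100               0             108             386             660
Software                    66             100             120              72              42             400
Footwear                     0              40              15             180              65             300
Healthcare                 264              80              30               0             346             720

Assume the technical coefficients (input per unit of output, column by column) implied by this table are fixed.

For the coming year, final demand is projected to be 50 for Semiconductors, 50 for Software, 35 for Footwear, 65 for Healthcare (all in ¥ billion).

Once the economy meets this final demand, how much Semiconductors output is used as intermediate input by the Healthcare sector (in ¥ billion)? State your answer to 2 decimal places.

z_14 = 23.22

Technical coefficients a_ij = z_ij / X_j:
  a_11 = 66/660 = 0.10, a_21 = 66/660 = 0.10, a_31 = 0/660 = 0.00, a_41 = 264/660 = 0.40
  a_12 = 100/400 = 0.25, a_22 = 100/400 = 0.25, a_32 = 40/400 = 0.10, a_42 = 80/400 = 0.20
  a_13 = 0/300 = 0.00, a_23 = 120/300 = 0.40, a_33 = 15/300 = 0.05, a_43 = 30/300 = 0.10
  a_14 = 108/720 = 0.15, a_24 = 72/720 = 0.10, a_34 = 180/720 = 0.25, a_44 = 0/720 = 0.00
I − A =
  [   0.90    -0.25     0.00    -0.15]
  [  -0.10     0.75    -0.40    -0.10]
  [   0.00    -0.10     0.95    -0.25]
  [  -0.40    -0.20    -0.10     1.00]
Compute the cofactors C_ij = (−1)^(i+j)·(3×3 minor ij) of I−A; the adjugate is their transpose:
adj(I−A) = Cᵀ =
  [ 0.613750   0.261250   0.125750   0.149625]
  [ 0.170500   0.775500   0.346500   0.189750]
  [ 0.094000   0.154000   0.574000   0.173000]
  [ 0.289000   0.275000   0.177000   0.581500]
det(I−A) = Σ_j (I−A)_1j·C_1j = (0.90)(0.613750) + (-0.25)(0.170500) + (0.00)(0.094000) + (-0.15)(0.289000) = 0.4664
(I − A)⁻¹ = adj(I−A) / det(I−A) ≈
  [   1.3159     0.5601     0.2696     0.3208]
  [   0.3656     1.6627     0.7429     0.4068]
  [   0.2015     0.3302     1.2307     0.3709]
  [   0.6196     0.5896     0.3795     1.2468]
First solve x = (I − A)⁻¹ d = adj(I−A)·d / det(I−A); in particular x_4 = (0.289000·50 + 0.275000·50 + 0.177000·35 + 0.581500·65) / 0.4664 = 72.1925 / 0.4664 ≈ 154.7867.
Intermediate flow from 1 to 4: z_14 = a_14 · x_4 = 0.15 × 72.1925 / 0.4664 = 10.828875 / 0.4664 ≈ 23.22.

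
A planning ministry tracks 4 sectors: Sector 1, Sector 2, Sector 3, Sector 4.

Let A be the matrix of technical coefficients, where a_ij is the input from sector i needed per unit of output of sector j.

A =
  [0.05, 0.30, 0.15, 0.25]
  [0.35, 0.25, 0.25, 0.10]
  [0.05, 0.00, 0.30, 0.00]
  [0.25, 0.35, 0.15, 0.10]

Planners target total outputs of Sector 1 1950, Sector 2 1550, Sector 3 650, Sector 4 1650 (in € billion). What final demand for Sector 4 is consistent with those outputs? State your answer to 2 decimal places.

d_4 = 357.50

I − A =
  [   0.95    -0.30    -0.15    -0.25]
  [  -0.35     0.75    -0.25    -0.10]
  [  -0.05     0.00     0.70     0.00]
  [  -0.25    -0.35    -0.15     0.90]
d = (I − A) x:
  d_1 = (+0.95)·1950 + (-0.30)·1550 + (-0.15)·650 + (-0.25)·1650 = 877.50
  d_2 = (-0.35)·1950 + (+0.75)·1550 + (-0.25)·650 + (-0.10)·1650 = 152.50
  d_3 = (-0.05)·1950 + (+0.00)·1550 + (+0.70)·650 + (+0.00)·1650 = 357.50
  d_4 = (-0.25)·1950 + (-0.35)·1550 + (-0.15)·650 + (+0.90)·1650 = 357.50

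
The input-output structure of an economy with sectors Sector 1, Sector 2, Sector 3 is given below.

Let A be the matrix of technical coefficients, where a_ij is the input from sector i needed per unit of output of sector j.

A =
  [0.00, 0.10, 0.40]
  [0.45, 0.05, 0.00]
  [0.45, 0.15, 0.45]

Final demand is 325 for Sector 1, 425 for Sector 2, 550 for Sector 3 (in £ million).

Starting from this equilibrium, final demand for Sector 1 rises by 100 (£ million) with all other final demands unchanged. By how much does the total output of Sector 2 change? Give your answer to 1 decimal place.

Δx_2 = 82.6

I − A =
  [   1.00    -0.10    -0.40]
  [  -0.45     0.95     0.00]
  [  -0.45    -0.15     0.55]
Cofactors of I−A, C_ij = (−1)^(i+j)·(minor ij) (rows/columns in the sector order above):
  C_11 = (0.95)(0.55) − (0.00)(-0.15) = 0.5225
  C_12 = −[(-0.45)(0.55) − (0.00)(-0.45)] = 0.2475
  C_13 = (-0.45)(-0.15) − (0.95)(-0.45) = 0.4950
  C_21 = −[(-0.10)(0.55) − (-0.40)(-0.15)] = 0.1150
  C_22 = (1.00)(0.55) − (-0.40)(-0.45) = 0.3700
  C_23 = −[(1.00)(-0.15) − (-0.10)(-0.45)] = 0.1950
  C_31 = (-0.10)(0.00) − (-0.40)(0.95) = 0.3800
  C_32 = −[(1.00)(0.00) − (-0.40)(-0.45)] = 0.1800
  C_33 = (1.00)(0.95) − (-0.10)(-0.45) = 0.9050
det(I−A) = Σ_j (I−A)_1j·C_1j = (1.00)(0.5225) + (-0.10)(0.2475) + (-0.40)(0.4950) = 0.29975
adj(I−A) = Cᵀ =
  [ 0.5225   0.1150   0.3800]
  [ 0.2475   0.3700   0.1800]
  [ 0.4950   0.1950   0.9050]
(I − A)⁻¹ = adj(I−A) / det(I−A) ≈
  [   1.7431     0.3837     1.2677]
  [   0.8257     1.2344     0.6005]
  [   1.6514     0.6505     3.0192]
Δx = (I − A)⁻¹ Δd with Δd having +100 in the Sector 1 component and 0 elsewhere.
So Δx_2 = L_21 · (+100), where L_21 = adj(I−A)_21 / det(I−A) = 0.2475 / 0.29975.
Δx_2 = 0.2475 × (+100) / 0.29975 = 24.75 / 0.29975 ≈ 82.6.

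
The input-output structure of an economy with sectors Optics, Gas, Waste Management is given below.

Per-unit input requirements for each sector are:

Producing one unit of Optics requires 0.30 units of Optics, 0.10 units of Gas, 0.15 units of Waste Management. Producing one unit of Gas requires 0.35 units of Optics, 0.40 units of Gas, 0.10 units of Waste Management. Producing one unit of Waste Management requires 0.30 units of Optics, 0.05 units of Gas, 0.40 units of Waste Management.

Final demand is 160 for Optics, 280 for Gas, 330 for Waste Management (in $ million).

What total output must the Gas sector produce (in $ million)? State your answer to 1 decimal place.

I − A =
  [   0.70    -0.35    -0.30]
  [  -0.10     0.60    -0.05]
  [  -0.15    -0.10     0.60]
Cofactors of I−A, C_ij = (−1)^(i+j)·(minor ij) (rows/columns in the sector order above):
  C_11 = (0.60)(0.60) − (-0.05)(-0.10) = 0.3550
  C_12 = −[(-0.10)(0.60) − (-0.05)(-0.15)] = 0.0675
  C_13 = (-0.10)(-0.10) − (0.60)(-0.15) = 0.1000
  C_21 = −[(-0.35)(0.60) − (-0.30)(-0.10)] = 0.2400
  C_22 = (0.70)(0.60) − (-0.30)(-0.15) = 0.3750
  C_23 = −[(0.70)(-0.10) − (-0.35)(-0.15)] = 0.1225
  C_31 = (-0.35)(-0.05) − (-0.30)(0.60) = 0.1975
  C_32 = −[(0.70)(-0.05) − (-0.30)(-0.10)] = 0.0650
  C_33 = (0.70)(0.60) − (-0.35)(-0.10) = 0.3850
det(I−A) = Σ_j (I−A)_1j·C_1j = (0.70)(0.3550) + (-0.35)(0.0675) + (-0.30)(0.1000) = 0.194875
adj(I−A) = Cᵀ =
  [ 0.3550   0.2400   0.1975]
  [ 0.0675   0.3750   0.0650]
  [ 0.1000   0.1225   0.3850]
(I − A)⁻¹ = adj(I−A) / det(I−A) ≈
  [   1.8217     1.2316     1.0135]
  [   0.3464     1.9243     0.3335]
  [   0.5131     0.6286     1.9756]
x = (I − A)⁻¹ d = adj(I−A)·d / det(I−A), with det(I−A) = 0.194875:
  x_O = (0.3550·160 + 0.2400·280 + 0.1975·330) / 0.194875 = 189.175 / 0.194875 ≈ 970.8
  x_G = (0.0675·160 + 0.3750·280 + 0.0650·330) / 0.194875 = 137.25 / 0.194875 ≈ 704.3
  x_W = (0.1000·160 + 0.1225·280 + 0.3850·330) / 0.194875 = 177.35 / 0.194875 ≈ 910.1

x_G = 704.3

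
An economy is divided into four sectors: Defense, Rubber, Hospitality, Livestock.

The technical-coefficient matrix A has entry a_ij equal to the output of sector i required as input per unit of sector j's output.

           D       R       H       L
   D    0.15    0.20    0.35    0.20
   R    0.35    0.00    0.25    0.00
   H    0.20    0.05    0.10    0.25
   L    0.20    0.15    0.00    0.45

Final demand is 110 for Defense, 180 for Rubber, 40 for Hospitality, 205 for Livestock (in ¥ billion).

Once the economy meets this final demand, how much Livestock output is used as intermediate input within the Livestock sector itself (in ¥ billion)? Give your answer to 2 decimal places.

z_LL = 320.31

I − A =
  [   0.85    -0.20    -0.35    -0.20]
  [  -0.35     1.00    -0.25     0.00]
  [  -0.20    -0.05     0.90    -0.25]
  [  -0.20    -0.15     0.00     0.55]
Compute the cofactors C_ij = (−1)^(i+j)·(3×3 minor ij) of I−A; the adjugate is their transpose:
adj(I−A) = Cᵀ =
  [ 0.47875   0.14875   0.22750   0.27750]
  [ 0.21325   0.32875   0.17425   0.15675]
  [ 0.18275   0.09125   0.37850   0.23850]
  [ 0.23225   0.14375   0.13025   0.60525]
det(I−A) = Σ_j (I−A)_1j·C_1j = (0.85)(0.47875) + (-0.20)(0.21325) + (-0.35)(0.18275) + (-0.20)(0.23225) = 0.253875
(I − A)⁻¹ = adj(I−A) / det(I−A) ≈
  [   1.8858     0.5859     0.8961     1.0931]
  [   0.8400     1.2949     0.6864     0.6174]
  [   0.7198     0.3594     1.4909     0.9394]
  [   0.9148     0.5662     0.5130     2.3840]
First solve x = (I − A)⁻¹ d = adj(I−A)·d / det(I−A); in particular x_L = (0.23225·110 + 0.14375·180 + 0.13025·40 + 0.60525·205) / 0.253875 = 180.70875 / 0.253875 ≈ 711.8021.
Intermediate flow from L to L: z_LL = a_LL · x_L = 0.45 × 180.70875 / 0.253875 = 81.3189375 / 0.253875 ≈ 320.31.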